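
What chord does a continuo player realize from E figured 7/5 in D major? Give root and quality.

E minor seventh

The figures 7/5 indicate a seventh chord in root position.
In root position the bass is the root, so the root is E.
The chord tones are E, G, B, D, giving E minor seventh.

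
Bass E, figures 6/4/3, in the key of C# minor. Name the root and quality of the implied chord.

A major seventh

The figures 6/4/3 indicate a seventh chord in second inversion.
In second inversion the root lies a fourth above the bass: a fourth above E in C# minor is A.
The chord tones are E, G#, A, C#, giving A major seventh.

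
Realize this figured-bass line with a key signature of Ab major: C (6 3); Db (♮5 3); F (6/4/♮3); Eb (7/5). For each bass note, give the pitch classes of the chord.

C (6/3): C, Eb, Ab.
Db (♮5/3): Db, F, A.
F (6/4/♮3): F, A, Bb, Db.
Eb (7/5/3): Eb, G, Bb, Db.

C, Eb, Ab | Db, F, A | F, A, Bb, Db | Eb, G, Bb, Db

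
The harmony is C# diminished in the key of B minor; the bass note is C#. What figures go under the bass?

C# is the root of C# diminished, so the chord is in root position.
A triad in root position is figured 5/3, conventionally abbreviated (no figures — root-position triad).

no figures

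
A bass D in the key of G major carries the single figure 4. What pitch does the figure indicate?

G

Counting 3 letter steps above D lands on G; in G major, that letter is G.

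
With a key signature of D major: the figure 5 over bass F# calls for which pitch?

C#

Counting 4 letter steps above F# lands on C; in D major, that letter is C#.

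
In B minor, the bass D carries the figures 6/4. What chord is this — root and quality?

The figures 6/4 indicate a triad in second inversion.
In second inversion the root lies a fourth above the bass: a fourth above D in B minor is G.
The chord tones are D, G, B, giving G major.

G major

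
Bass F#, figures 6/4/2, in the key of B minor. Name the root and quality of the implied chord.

The figures 6/4/2 indicate a seventh chord in third inversion.
In third inversion the root lies a second above the bass: a second above F# in B minor is G.
The chord tones are F#, G, B, D, giving G major seventh.

G major seventh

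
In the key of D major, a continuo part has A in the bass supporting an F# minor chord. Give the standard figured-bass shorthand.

A is the third of F# minor, so the chord is in first inversion.
A triad in first inversion is figured 6/3, conventionally abbreviated 6.

6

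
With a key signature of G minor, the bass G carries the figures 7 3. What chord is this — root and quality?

G minor seventh

The figures 7 3 indicate a seventh chord in root position.
In root position the bass is the root, so the root is G.
The chord tones are G, Bb, D, F, giving G minor seventh.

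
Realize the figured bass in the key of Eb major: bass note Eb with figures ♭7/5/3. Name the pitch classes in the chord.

A third above Eb in this key is G.
A fifth above Eb in this key is Bb.
A seventh above Eb in this key is D, lowered to Db by the flat.
Together with the bass Eb, this spells Eb dominant seventh in root position.

Eb, G, Bb, Db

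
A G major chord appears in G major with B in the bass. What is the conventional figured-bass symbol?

B is the third of G major, so the chord is in first inversion.
A triad in first inversion is figured 6/3, conventionally abbreviated 6.

6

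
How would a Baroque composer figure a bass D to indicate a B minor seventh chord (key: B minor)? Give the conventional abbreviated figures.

6/5

D is the third of B minor seventh, so the chord is in first inversion.
A seventh chord in first inversion is figured 6/5/3, conventionally abbreviated 6/5.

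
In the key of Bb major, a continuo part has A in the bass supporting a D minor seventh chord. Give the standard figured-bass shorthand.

4/3

A is the fifth of D minor seventh, so the chord is in second inversion.
A seventh chord in second inversion is figured 6/4/3, conventionally abbreviated 4/3.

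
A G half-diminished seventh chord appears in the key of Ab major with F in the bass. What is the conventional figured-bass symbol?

4/2

F is the seventh of G half-diminished seventh, so the chord is in third inversion.
A seventh chord in third inversion is figured 6/4/2, conventionally abbreviated 4/2.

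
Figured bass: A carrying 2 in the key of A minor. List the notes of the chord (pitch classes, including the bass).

A, B, D, F

The written figures 2 are shorthand for 6/4/2: the 6/4 are implied.
A second above A in this key is B.
A fourth above A in this key is D.
A sixth above A in this key is F.
Together with the bass A, this spells B half-diminished seventh in third inversion.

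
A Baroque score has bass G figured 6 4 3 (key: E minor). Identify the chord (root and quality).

C major seventh

The figures 6 4 3 indicate a seventh chord in second inversion.
In second inversion the root lies a fourth above the bass: a fourth above G in E minor is C.
The chord tones are G, B, C, E, giving C major seventh.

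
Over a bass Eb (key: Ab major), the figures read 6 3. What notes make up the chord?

A third above Eb in this key is G.
A sixth above Eb in this key is C.
Together with the bass Eb, this spells C minor in first inversion.

Eb, G, C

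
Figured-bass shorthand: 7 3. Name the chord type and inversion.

7 3 is shorthand for 7/5/3.
Intervals of 7/5/3 above the bass form a seventh chord; the bass is the root, so this is root position.

seventh chord, root position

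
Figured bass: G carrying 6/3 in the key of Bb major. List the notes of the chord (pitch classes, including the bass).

A third above G in this key is Bb.
A sixth above G in this key is Eb.
Together with the bass G, this spells Eb major in first inversion.

G, Bb, Eb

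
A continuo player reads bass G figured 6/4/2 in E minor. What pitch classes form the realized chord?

A second above G in this key is A.
A fourth above G in this key is C.
A sixth above G in this key is E.
Together with the bass G, this spells A minor seventh in third inversion.

G, A, C, E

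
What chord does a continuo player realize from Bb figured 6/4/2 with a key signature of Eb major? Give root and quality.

The figures 6/4/2 indicate a seventh chord in third inversion.
In third inversion the root lies a second above the bass: a second above Bb in Eb major is C.
The chord tones are Bb, C, Eb, G, giving C minor seventh.

C minor seventh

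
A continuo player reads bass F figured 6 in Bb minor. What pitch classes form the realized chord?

The written figures 6 are shorthand for 6/3: the 3 is implied.
A third above F in this key is Ab.
A sixth above F in this key is Db.
Together with the bass F, this spells Db major in first inversion.

F, Ab, Db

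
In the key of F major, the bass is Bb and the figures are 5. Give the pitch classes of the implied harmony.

Bb, D, F

The written figures 5 are shorthand for 5/3: the 3 is implied.
A third above Bb in this key is D.
A fifth above Bb in this key is F.
Together with the bass Bb, this spells Bb major in root position.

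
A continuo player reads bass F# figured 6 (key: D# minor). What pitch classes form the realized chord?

The written figures 6 are shorthand for 6/3: the 3 is implied.
A third above F# in this key is A#.
A sixth above F# in this key is D#.
Together with the bass F#, this spells D# minor in first inversion.

F#, A#, D#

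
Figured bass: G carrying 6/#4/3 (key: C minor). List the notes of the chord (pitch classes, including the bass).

G, Bb, C#, Eb

A third above G in this key is Bb.
A fourth above G in this key is C, raised to C# by the sharp.
A sixth above G in this key is Eb.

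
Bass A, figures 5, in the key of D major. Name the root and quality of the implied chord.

A major

The figures 5 indicate a triad in root position.
In root position the bass is the root, so the root is A.
The chord tones are A, C#, E, giving A major.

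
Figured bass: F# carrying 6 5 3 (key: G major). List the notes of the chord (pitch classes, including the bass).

F#, A, C, D

A third above F# in this key is A.
A fifth above F# in this key is C.
A sixth above F# in this key is D.
Together with the bass F#, this spells D dominant seventh in first inversion.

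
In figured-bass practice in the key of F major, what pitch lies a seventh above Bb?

Counting 6 letter steps above Bb lands on A; in F major, that letter is A.

A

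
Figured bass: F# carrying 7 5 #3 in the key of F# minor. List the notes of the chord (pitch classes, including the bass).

A third above F# in this key is A, raised to A# by the sharp.
A fifth above F# in this key is C#.
A seventh above F# in this key is E.
Together with the bass F#, this spells F# dominant seventh in root position.

F#, A#, C#, E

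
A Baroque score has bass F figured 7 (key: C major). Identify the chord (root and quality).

F major seventh

The figures 7 indicate a seventh chord in root position.
In root position the bass is the root, so the root is F.
The chord tones are F, A, C, E, giving F major seventh.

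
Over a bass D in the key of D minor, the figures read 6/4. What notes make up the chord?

D, G, Bb

A fourth above D in this key is G.
A sixth above D in this key is Bb.
Together with the bass D, this spells G minor in second inversion.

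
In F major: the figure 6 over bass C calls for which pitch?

A

Counting 5 letter steps above C lands on A; in F major, that letter is A.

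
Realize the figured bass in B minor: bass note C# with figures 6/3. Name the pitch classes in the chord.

C#, E, A

A third above C# in this key is E.
A sixth above C# in this key is A.
Together with the bass C#, this spells A major in first inversion.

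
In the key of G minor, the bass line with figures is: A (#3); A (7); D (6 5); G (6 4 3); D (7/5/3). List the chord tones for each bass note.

A, C#, Eb | A, C, Eb, G | D, F, A, Bb | G, Bb, C, Eb | D, F, A, C

A (5/#3): A, C#, Eb.
A (7/5/3): A, C, Eb, G.
D (6/5/3): D, F, A, Bb.
G (6/4/3): G, Bb, C, Eb.
D (7/5/3): D, F, A, C.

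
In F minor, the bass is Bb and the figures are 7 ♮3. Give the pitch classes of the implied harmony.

The written figures 7 ♮3 are shorthand for 7/5/3: the 5 is implied.
A third above Bb in this key is Db, made natural (D) by the ♮ figure.
A fifth above Bb in this key is F.
A seventh above Bb in this key is Ab.
Together with the bass Bb, this spells Bb dominant seventh in root position.

Bb, D, F, Ab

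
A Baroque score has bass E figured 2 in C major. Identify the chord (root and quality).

The figures 2 indicate a seventh chord in third inversion.
In third inversion the root lies a second above the bass: a second above E in C major is F.
The chord tones are E, F, A, C, giving F major seventh.

F major seventh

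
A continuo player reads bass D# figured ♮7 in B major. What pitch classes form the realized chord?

D#, F#, A#, C

The written figures ♮7 are shorthand for 7/5/3: the 5/3 are implied.
A third above D# in this key is F#.
A fifth above D# in this key is A#.
A seventh above D# in this key is C#, made natural (C) by the ♮ figure.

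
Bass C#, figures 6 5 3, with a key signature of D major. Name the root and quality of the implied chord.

The figures 6 5 3 indicate a seventh chord in first inversion.
In first inversion the root lies a sixth above the bass: a sixth above C# in D major is A.
The chord tones are C#, E, G, A, giving A dominant seventh.

A dominant seventh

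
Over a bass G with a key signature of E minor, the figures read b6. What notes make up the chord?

G, B, Eb

The written figures b6 are shorthand for 6/3: the 3 is implied.
A third above G in this key is B.
A sixth above G in this key is E, lowered to Eb by the flat.
Together with the bass G, this spells Eb augmented in first inversion.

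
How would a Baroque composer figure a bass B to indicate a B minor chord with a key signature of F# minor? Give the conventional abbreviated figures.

B is the root of B minor, so the chord is in root position.
A triad in root position is figured 5/3, conventionally abbreviated (no figures — root-position triad).

no figures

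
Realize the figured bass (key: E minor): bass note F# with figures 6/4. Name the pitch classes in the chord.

F#, B, D

A fourth above F# in this key is B.
A sixth above F# in this key is D.
Together with the bass F#, this spells B minor in second inversion.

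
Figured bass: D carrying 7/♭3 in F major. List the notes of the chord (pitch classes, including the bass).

The written figures 7/♭3 are shorthand for 7/5/3: the 5 is implied.
A third above D in this key is F, lowered to Fb by the flat.
A fifth above D in this key is A.
A seventh above D in this key is C.

D, Fb, A, C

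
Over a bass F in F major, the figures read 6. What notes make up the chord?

F, A, D

The written figures 6 are shorthand for 6/3: the 3 is implied.
A third above F in this key is A.
A sixth above F in this key is D.
Together with the bass F, this spells D minor in first inversion.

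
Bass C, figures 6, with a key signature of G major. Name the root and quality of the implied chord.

A minor

The figures 6 indicate a triad in first inversion.
In first inversion the root lies a sixth above the bass: a sixth above C in G major is A.
The chord tones are C, E, A, giving A minor.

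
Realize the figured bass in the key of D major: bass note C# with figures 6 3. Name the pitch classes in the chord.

A third above C# in this key is E.
A sixth above C# in this key is A.
Together with the bass C#, this spells A major in first inversion.

C#, E, A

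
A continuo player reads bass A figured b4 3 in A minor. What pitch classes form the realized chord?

A, C, Db, F

The written figures b4 3 are shorthand for 6/4/3: the 6 is implied.
A third above A in this key is C.
A fourth above A in this key is D, lowered to Db by the flat.
A sixth above A in this key is F.
Together with the bass A, this spells Db augmented major seventh in second inversion.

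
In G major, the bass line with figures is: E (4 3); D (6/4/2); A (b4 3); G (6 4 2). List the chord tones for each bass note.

E (6/4/3): E, G, A, C.
D (6/4/2): D, E, G, B.
A (6/b4/3): A, C, Db, F#.
G (6/4/2): G, A, C, E.

E, G, A, C | D, E, G, B | A, C, Db, F# | G, A, C, E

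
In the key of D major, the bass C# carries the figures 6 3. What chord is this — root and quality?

The figures 6 3 indicate a triad in first inversion.
In first inversion the root lies a sixth above the bass: a sixth above C# in D major is A.
The chord tones are C#, E, A, giving A major.

A major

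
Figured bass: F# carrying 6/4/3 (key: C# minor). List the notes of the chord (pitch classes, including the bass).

F#, A, B, D#

A third above F# in this key is A.
A fourth above F# in this key is B.
A sixth above F# in this key is D#.
Together with the bass F#, this spells B dominant seventh in second inversion.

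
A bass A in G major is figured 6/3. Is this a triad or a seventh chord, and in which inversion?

triad, first inversion

Intervals of 6/3 above the bass form a triad; the bass is the third, so this is first inversion.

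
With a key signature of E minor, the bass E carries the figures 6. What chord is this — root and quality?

The figures 6 indicate a triad in first inversion.
In first inversion the root lies a sixth above the bass: a sixth above E in E minor is C.
The chord tones are E, G, C, giving C major.

C major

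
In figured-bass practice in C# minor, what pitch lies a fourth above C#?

F#

Counting 3 letter steps above C# lands on F; in C# minor, that letter is F#.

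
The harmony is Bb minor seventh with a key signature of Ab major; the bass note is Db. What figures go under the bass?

Db is the third of Bb minor seventh, so the chord is in first inversion.
A seventh chord in first inversion is figured 6/5/3, conventionally abbreviated 6/5.

6/5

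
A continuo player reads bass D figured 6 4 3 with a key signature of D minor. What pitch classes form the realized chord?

D, F, G, Bb

A third above D in this key is F.
A fourth above D in this key is G.
A sixth above D in this key is Bb.
Together with the bass D, this spells G minor seventh in second inversion.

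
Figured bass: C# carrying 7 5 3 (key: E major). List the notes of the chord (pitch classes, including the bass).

C#, E, G#, B

A third above C# in this key is E.
A fifth above C# in this key is G#.
A seventh above C# in this key is B.
Together with the bass C#, this spells C# minor seventh in root position.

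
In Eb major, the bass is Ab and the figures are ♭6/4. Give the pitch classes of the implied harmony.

A fourth above Ab in this key is D.
A sixth above Ab in this key is F, lowered to Fb by the flat.

Ab, D, Fb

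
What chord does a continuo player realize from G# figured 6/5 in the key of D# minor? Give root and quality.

The figures 6/5 indicate a seventh chord in first inversion.
In first inversion the root lies a sixth above the bass: a sixth above G# in D# minor is E#.
The chord tones are G#, B, D#, E#, giving E# half-diminished seventh.

E# half-diminished seventh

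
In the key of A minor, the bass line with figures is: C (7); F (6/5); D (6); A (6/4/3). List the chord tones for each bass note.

C, E, G, B | F, A, C, D | D, F, B | A, C, D, F

C (7/5/3): C, E, G, B.
F (6/5/3): F, A, C, D.
D (6/3): D, F, B.
A (6/4/3): A, C, D, F.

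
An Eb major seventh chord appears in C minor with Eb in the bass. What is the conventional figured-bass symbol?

7

Eb is the root of Eb major seventh, so the chord is in root position.
A seventh chord in root position is figured 7/5/3, conventionally abbreviated 7.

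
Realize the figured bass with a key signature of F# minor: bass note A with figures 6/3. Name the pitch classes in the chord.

A, C#, F#

A third above A in this key is C#.
A sixth above A in this key is F#.
Together with the bass A, this spells F# minor in first inversion.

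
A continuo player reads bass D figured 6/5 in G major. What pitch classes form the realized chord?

D, F#, A, B

The written figures 6/5 are shorthand for 6/5/3: the 3 is implied.
A third above D in this key is F#.
A fifth above D in this key is A.
A sixth above D in this key is B.
Together with the bass D, this spells B minor seventh in first inversion.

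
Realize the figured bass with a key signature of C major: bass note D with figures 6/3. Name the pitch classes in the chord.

A third above D in this key is F.
A sixth above D in this key is B.
Together with the bass D, this spells B diminished in first inversion.

D, F, B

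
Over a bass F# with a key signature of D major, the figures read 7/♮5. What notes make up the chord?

The written figures 7/♮5 are shorthand for 7/5/3: the 3 is implied.
A third above F# in this key is A.
A fifth above F# in this key is C#, made natural (C) by the ♮ figure.
A seventh above F# in this key is E.
Together with the bass F#, this spells F# half-diminished seventh in root position.

F#, A, C, E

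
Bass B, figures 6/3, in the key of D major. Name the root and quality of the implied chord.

The figures 6/3 indicate a triad in first inversion.
In first inversion the root lies a sixth above the bass: a sixth above B in D major is G.
The chord tones are B, D, G, giving G major.

G major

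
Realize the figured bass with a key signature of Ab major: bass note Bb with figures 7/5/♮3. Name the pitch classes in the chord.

A third above Bb in this key is Db, made natural (D) by the ♮ figure.
A fifth above Bb in this key is F.
A seventh above Bb in this key is Ab.
Together with the bass Bb, this spells Bb dominant seventh in root position.

Bb, D, F, Ab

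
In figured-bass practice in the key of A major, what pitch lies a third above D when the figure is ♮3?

Counting 2 letter steps above D lands on F; in A major, that letter is F#.
The ♮3 figure makes it natural, giving F.

F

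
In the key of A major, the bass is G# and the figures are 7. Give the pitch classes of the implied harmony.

G#, B, D, F#

The written figures 7 are shorthand for 7/5/3: the 5/3 are implied.
A third above G# in this key is B.
A fifth above G# in this key is D.
A seventh above G# in this key is F#.
Together with the bass G#, this spells G# half-diminished seventh in root position.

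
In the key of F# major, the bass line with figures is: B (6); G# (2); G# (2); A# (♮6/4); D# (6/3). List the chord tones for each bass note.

B, D#, G# | G#, A#, C#, E# | G#, A#, C#, E# | A#, D#, F | D#, F#, B

B (6/3): B, D#, G#.
G# (6/4/2): G#, A#, C#, E#.
G# (6/4/2): G#, A#, C#, E#.
A# (♮6/4): A#, D#, F.
D# (6/3): D#, F#, B.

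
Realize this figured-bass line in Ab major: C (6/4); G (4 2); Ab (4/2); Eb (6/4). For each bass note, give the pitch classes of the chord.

C, F, Ab | G, Ab, C, Eb | Ab, Bb, Db, F | Eb, Ab, C

C (6/4): C, F, Ab.
G (6/4/2): G, Ab, C, Eb.
Ab (6/4/2): Ab, Bb, Db, F.
Eb (6/4): Eb, Ab, C.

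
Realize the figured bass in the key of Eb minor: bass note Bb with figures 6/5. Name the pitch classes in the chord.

Bb, Db, F, Gb

The written figures 6/5 are shorthand for 6/5/3: the 3 is implied.
A third above Bb in this key is Db.
A fifth above Bb in this key is F.
A sixth above Bb in this key is Gb.
Together with the bass Bb, this spells Gb major seventh in first inversion.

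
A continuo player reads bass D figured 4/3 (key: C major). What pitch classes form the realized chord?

D, F, G, B

The written figures 4/3 are shorthand for 6/4/3: the 6 is implied.
A third above D in this key is F.
A fourth above D in this key is G.
A sixth above D in this key is B.
Together with the bass D, this spells G dominant seventh in second inversion.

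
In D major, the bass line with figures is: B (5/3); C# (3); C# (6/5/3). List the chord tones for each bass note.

B (5/3): B, D, F#.
C# (5/3): C#, E, G.
C# (6/5/3): C#, E, G, A.

B, D, F# | C#, E, G | C#, E, G, A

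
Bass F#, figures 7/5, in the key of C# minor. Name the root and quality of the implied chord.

F# minor seventh

The figures 7/5 indicate a seventh chord in root position.
In root position the bass is the root, so the root is F#.
The chord tones are F#, A, C#, E, giving F# minor seventh.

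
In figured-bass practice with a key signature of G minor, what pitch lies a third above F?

Counting 2 letter steps above F lands on A; in G minor, that letter is A.

A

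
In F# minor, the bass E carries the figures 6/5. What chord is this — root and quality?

C# minor seventh

The figures 6/5 indicate a seventh chord in first inversion.
In first inversion the root lies a sixth above the bass: a sixth above E in F# minor is C#.
The chord tones are E, G#, B, C#, giving C# minor seventh.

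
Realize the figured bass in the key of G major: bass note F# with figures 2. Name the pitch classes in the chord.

F#, G, B, D

The written figures 2 are shorthand for 6/4/2: the 6/4 are implied.
A second above F# in this key is G.
A fourth above F# in this key is B.
A sixth above F# in this key is D.
Together with the bass F#, this spells G major seventh in third inversion.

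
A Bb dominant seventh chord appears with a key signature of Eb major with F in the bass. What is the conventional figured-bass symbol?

F is the fifth of Bb dominant seventh, so the chord is in second inversion.
A seventh chord in second inversion is figured 6/4/3, conventionally abbreviated 4/3.

4/3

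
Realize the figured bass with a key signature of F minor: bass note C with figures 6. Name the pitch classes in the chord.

The written figures 6 are shorthand for 6/3: the 3 is implied.
A third above C in this key is Eb.
A sixth above C in this key is Ab.
Together with the bass C, this spells Ab major in first inversion.

C, Eb, Ab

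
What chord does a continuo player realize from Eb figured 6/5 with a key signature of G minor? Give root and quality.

C minor seventh

The figures 6/5 indicate a seventh chord in first inversion.
In first inversion the root lies a sixth above the bass: a sixth above Eb in G minor is C.
The chord tones are Eb, G, Bb, C, giving C minor seventh.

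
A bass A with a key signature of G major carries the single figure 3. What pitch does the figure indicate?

Counting 2 letter steps above A lands on C; in G major, that letter is C.

C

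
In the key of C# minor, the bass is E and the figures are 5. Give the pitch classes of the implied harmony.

E, G#, B

The written figures 5 are shorthand for 5/3: the 3 is implied.
A third above E in this key is G#.
A fifth above E in this key is B.
Together with the bass E, this spells E major in root position.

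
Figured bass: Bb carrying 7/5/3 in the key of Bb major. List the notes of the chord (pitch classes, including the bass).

A third above Bb in this key is D.
A fifth above Bb in this key is F.
A seventh above Bb in this key is A.
Together with the bass Bb, this spells Bb major seventh in root position.

Bb, D, F, A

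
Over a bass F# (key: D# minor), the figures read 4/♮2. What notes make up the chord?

The written figures 4/♮2 are shorthand for 6/4/2: the 6 is implied.
A second above F# in this key is G#, made natural (G) by the ♮ figure.
A fourth above F# in this key is B.
A sixth above F# in this key is D#.
Together with the bass F#, this spells G augmented major seventh in third inversion.

F#, G, B, D#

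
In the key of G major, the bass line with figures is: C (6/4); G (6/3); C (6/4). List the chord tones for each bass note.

C (6/4): C, F#, A.
G (6/3): G, B, E.
C (6/4): C, F#, A.

C, F#, A | G, B, E | C, F#, A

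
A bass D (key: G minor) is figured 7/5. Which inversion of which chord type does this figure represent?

7/5 is shorthand for 7/5/3.
Intervals of 7/5/3 above the bass form a seventh chord; the bass is the root, so this is root position.

seventh chord, root position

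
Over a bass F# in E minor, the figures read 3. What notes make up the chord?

F#, A, C

The written figures 3 are shorthand for 5/3: the 5 is implied.
A third above F# in this key is A.
A fifth above F# in this key is C.
Together with the bass F#, this spells F# diminished in root position.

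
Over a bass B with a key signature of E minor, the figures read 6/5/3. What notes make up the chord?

A third above B in this key is D.
A fifth above B in this key is F#.
A sixth above B in this key is G.
Together with the bass B, this spells G major seventh in first inversion.

B, D, F#, G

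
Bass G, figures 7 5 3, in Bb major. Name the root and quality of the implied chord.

The figures 7 5 3 indicate a seventh chord in root position.
In root position the bass is the root, so the root is G.
The chord tones are G, Bb, D, F, giving G minor seventh.

G minor seventh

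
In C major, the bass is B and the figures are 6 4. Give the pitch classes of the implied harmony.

B, E, G

A fourth above B in this key is E.
A sixth above B in this key is G.
Together with the bass B, this spells E minor in second inversion.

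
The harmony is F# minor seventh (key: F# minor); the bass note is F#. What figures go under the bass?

F# is the root of F# minor seventh, so the chord is in root position.
A seventh chord in root position is figured 7/5/3, conventionally abbreviated 7.

7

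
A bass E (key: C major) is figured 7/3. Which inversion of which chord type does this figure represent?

seventh chord, root position

7/3 is shorthand for 7/5/3.
Intervals of 7/5/3 above the bass form a seventh chord; the bass is the root, so this is root position.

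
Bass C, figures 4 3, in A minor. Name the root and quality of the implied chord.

F major seventh

The figures 4 3 indicate a seventh chord in second inversion.
In second inversion the root lies a fourth above the bass: a fourth above C in A minor is F.
The chord tones are C, E, F, A, giving F major seventh.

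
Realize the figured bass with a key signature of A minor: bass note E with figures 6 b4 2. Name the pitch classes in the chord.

E, F, Ab, C

A second above E in this key is F.
A fourth above E in this key is A, lowered to Ab by the flat.
A sixth above E in this key is C.
Together with the bass E, this spells F minor-major seventh in third inversion.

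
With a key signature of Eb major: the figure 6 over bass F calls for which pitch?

Counting 5 letter steps above F lands on D; in Eb major, that letter is D.

D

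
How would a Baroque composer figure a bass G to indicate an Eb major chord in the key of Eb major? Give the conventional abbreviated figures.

6

G is the third of Eb major, so the chord is in first inversion.
A triad in first inversion is figured 6/3, conventionally abbreviated 6.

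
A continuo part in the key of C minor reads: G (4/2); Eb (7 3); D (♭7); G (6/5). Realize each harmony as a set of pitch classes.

G (6/4/2): G, Ab, C, Eb.
Eb (7/5/3): Eb, G, Bb, D.
D (b7/5/3): D, F, Ab, Cb.
G (6/5/3): G, Bb, D, Eb.

G, Ab, C, Eb | Eb, G, Bb, D | D, F, Ab, Cb | G, Bb, D, Eb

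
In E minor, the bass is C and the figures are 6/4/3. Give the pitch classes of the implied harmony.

A third above C in this key is E.
A fourth above C in this key is F#.
A sixth above C in this key is A.
Together with the bass C, this spells F# half-diminished seventh in second inversion.

C, E, F#, A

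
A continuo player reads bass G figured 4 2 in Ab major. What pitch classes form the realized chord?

The written figures 4 2 are shorthand for 6/4/2: the 6 is implied.
A second above G in this key is Ab.
A fourth above G in this key is C.
A sixth above G in this key is Eb.
Together with the bass G, this spells Ab major seventh in third inversion.

G, Ab, C, Eb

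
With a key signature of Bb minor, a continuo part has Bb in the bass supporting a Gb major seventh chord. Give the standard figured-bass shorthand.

6/5

Bb is the third of Gb major seventh, so the chord is in first inversion.
A seventh chord in first inversion is figured 6/5/3, conventionally abbreviated 6/5.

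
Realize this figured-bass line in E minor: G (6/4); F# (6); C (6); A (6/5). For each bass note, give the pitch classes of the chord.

G, C, E | F#, A, D | C, E, A | A, C, E, F#

G (6/4): G, C, E.
F# (6/3): F#, A, D.
C (6/3): C, E, A.
A (6/5/3): A, C, E, F#.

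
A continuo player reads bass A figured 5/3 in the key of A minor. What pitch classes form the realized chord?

A third above A in this key is C.
A fifth above A in this key is E.
Together with the bass A, this spells A minor in root position.

A, C, E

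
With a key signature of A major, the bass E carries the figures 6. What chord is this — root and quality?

C# minor

The figures 6 indicate a triad in first inversion.
In first inversion the root lies a sixth above the bass: a sixth above E in A major is C#.
The chord tones are E, G#, C#, giving C# minor.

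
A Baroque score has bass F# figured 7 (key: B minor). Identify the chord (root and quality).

F# minor seventh

The figures 7 indicate a seventh chord in root position.
In root position the bass is the root, so the root is F#.
The chord tones are F#, A, C#, E, giving F# minor seventh.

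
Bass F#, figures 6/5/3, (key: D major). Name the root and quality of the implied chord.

The figures 6/5/3 indicate a seventh chord in first inversion.
In first inversion the root lies a sixth above the bass: a sixth above F# in D major is D.
The chord tones are F#, A, C#, D, giving D major seventh.

D major seventh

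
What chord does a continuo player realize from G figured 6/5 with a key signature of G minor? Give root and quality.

Eb major seventh

The figures 6/5 indicate a seventh chord in first inversion.
In first inversion the root lies a sixth above the bass: a sixth above G in G minor is Eb.
The chord tones are G, Bb, D, Eb, giving Eb major seventh.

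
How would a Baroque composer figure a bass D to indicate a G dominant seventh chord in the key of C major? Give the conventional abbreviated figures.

4/3

D is the fifth of G dominant seventh, so the chord is in second inversion.
A seventh chord in second inversion is figured 6/4/3, conventionally abbreviated 4/3.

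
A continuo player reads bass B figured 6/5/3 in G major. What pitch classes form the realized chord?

A third above B in this key is D.
A fifth above B in this key is F#.
A sixth above B in this key is G.
Together with the bass B, this spells G major seventh in first inversion.

B, D, F#, G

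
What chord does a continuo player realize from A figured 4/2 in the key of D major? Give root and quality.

B minor seventh

The figures 4/2 indicate a seventh chord in third inversion.
In third inversion the root lies a second above the bass: a second above A in D major is B.
The chord tones are A, B, D, F#, giving B minor seventh.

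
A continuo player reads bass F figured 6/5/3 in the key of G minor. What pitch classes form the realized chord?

F, A, C, D

A third above F in this key is A.
A fifth above F in this key is C.
A sixth above F in this key is D.
Together with the bass F, this spells D minor seventh in first inversion.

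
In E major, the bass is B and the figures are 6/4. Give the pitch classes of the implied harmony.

A fourth above B in this key is E.
A sixth above B in this key is G#.
Together with the bass B, this spells E major in second inversion.

B, E, G#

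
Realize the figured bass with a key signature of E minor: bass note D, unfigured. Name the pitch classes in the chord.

An unfigured bass implies 5/3.
A third above D in this key is F#.
A fifth above D in this key is A.
Together with the bass D, this spells D major in root position.

D, F#, A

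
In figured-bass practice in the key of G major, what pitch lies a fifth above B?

Counting 4 letter steps above B lands on F; in G major, that letter is F#.

F#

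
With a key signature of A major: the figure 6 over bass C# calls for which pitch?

Counting 5 letter steps above C# lands on A; in A major, that letter is A.

A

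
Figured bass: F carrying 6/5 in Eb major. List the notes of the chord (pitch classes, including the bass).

F, Ab, C, D

The written figures 6/5 are shorthand for 6/5/3: the 3 is implied.
A third above F in this key is Ab.
A fifth above F in this key is C.
A sixth above F in this key is D.
Together with the bass F, this spells D half-diminished seventh in first inversion.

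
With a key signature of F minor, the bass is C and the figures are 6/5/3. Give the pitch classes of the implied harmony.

C, Eb, G, Ab

A third above C in this key is Eb.
A fifth above C in this key is G.
A sixth above C in this key is Ab.
Together with the bass C, this spells Ab major seventh in first inversion.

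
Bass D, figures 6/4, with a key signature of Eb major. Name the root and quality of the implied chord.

The figures 6/4 indicate a triad in second inversion.
In second inversion the root lies a fourth above the bass: a fourth above D in Eb major is G.
The chord tones are D, G, Bb, giving G minor.

G minor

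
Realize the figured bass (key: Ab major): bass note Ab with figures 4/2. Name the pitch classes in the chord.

The written figures 4/2 are shorthand for 6/4/2: the 6 is implied.
A second above Ab in this key is Bb.
A fourth above Ab in this key is Db.
A sixth above Ab in this key is F.
Together with the bass Ab, this spells Bb minor seventh in third inversion.

Ab, Bb, Db, F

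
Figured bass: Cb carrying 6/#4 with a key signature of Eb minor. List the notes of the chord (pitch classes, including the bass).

Cb, F#, Ab

A fourth above Cb in this key is F, raised to F# by the sharp.
A sixth above Cb in this key is Ab.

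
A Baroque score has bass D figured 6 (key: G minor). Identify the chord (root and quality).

The figures 6 indicate a triad in first inversion.
In first inversion the root lies a sixth above the bass: a sixth above D in G minor is Bb.
The chord tones are D, F, Bb, giving Bb major.

Bb major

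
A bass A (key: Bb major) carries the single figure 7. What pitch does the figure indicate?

Counting 6 letter steps above A lands on G; in Bb major, that letter is G.

G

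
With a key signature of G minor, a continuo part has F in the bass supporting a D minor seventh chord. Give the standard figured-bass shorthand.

F is the third of D minor seventh, so the chord is in first inversion.
A seventh chord in first inversion is figured 6/5/3, conventionally abbreviated 6/5.

6/5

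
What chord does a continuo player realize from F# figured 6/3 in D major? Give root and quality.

D major

The figures 6/3 indicate a triad in first inversion.
In first inversion the root lies a sixth above the bass: a sixth above F# in D major is D.
The chord tones are F#, A, D, giving D major.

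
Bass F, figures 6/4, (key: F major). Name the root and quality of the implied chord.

Bb major

The figures 6/4 indicate a triad in second inversion.
In second inversion the root lies a fourth above the bass: a fourth above F in F major is Bb.
The chord tones are F, Bb, D, giving Bb major.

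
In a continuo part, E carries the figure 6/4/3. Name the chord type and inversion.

Intervals of 6/4/3 above the bass form a seventh chord; the bass is the fifth, so this is second inversion.

seventh chord, second inversion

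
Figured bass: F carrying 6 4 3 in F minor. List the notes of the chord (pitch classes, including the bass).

F, Ab, Bb, Db

A third above F in this key is Ab.
A fourth above F in this key is Bb.
A sixth above F in this key is Db.
Together with the bass F, this spells Bb minor seventh in second inversion.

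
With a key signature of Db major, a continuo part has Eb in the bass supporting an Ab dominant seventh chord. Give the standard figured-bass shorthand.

Eb is the fifth of Ab dominant seventh, so the chord is in second inversion.
A seventh chord in second inversion is figured 6/4/3, conventionally abbreviated 4/3.

4/3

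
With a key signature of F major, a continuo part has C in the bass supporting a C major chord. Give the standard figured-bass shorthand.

C is the root of C major, so the chord is in root position.
A triad in root position is figured 5/3, conventionally abbreviated (no figures — root-position triad).

no figures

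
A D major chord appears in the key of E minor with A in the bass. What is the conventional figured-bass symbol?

A is the fifth of D major, so the chord is in second inversion.
A triad in second inversion is figured 6/4, conventionally abbreviated 6/4.

6/4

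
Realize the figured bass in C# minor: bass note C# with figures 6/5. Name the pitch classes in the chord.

C#, E, G#, A

The written figures 6/5 are shorthand for 6/5/3: the 3 is implied.
A third above C# in this key is E.
A fifth above C# in this key is G#.
A sixth above C# in this key is A.
Together with the bass C#, this spells A major seventh in first inversion.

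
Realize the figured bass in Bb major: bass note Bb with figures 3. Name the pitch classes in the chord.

The written figures 3 are shorthand for 5/3: the 5 is implied.
A third above Bb in this key is D.
A fifth above Bb in this key is F.
Together with the bass Bb, this spells Bb major in root position.

Bb, D, F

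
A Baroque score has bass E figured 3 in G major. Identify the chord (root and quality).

The figures 3 indicate a triad in root position.
In root position the bass is the root, so the root is E.
The chord tones are E, G, B, giving E minor.

E minor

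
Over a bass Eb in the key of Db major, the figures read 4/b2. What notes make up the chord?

Eb, Fb, Ab, C

The written figures 4/b2 are shorthand for 6/4/2: the 6 is implied.
A second above Eb in this key is F, lowered to Fb by the flat.
A fourth above Eb in this key is Ab.
A sixth above Eb in this key is C.
Together with the bass Eb, this spells Fb augmented major seventh in third inversion.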